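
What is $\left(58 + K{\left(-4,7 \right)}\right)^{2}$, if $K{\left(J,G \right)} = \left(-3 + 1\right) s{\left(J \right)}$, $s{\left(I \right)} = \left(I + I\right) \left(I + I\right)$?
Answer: $4900$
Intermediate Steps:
$s{\left(I \right)} = 4 I^{2}$ ($s{\left(I \right)} = 2 I 2 I = 4 I^{2}$)
$K{\left(J,G \right)} = - 8 J^{2}$ ($K{\left(J,G \right)} = \left(-3 + 1\right) 4 J^{2} = - 2 \cdot 4 J^{2} = - 8 J^{2}$)
$\left(58 + K{\left(-4,7 \right)}\right)^{2} = \left(58 - 8 \left(-4\right)^{2}\right)^{2} = \left(58 - 128\right)^{2} = \left(-70\right)^{2} = 4900$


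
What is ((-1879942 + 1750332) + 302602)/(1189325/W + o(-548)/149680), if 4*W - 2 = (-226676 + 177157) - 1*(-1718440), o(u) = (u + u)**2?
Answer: 337610639355960/21225075581 ≈ 15906.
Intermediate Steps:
o(u) = 4*u**2 (o(u) = (2*u)**2 = 4*u**2)
W = 1668923/4 (W = 1/2 + ((-226676 + 177157) - 1*(-1718440))/4 = 1/2 + (-49519 + 1718440)/4 = 1/2 + (1/4)*1668921 = 1/2 + 1668921/4 = 1668923/4 ≈ 4.1723e+5)
((-1879942 + 1750332) + 302602)/(1189325/W + o(-548)/149680) = ((-1879942 + 1750332) + 302602)/(1189325/(1668923/4) + (4*(-548)**2)/149680) = (-129610 + 302602)/(1189325*(4/1668923) + (4*300304)*(1/149680)) = 172992/(4757300/1668923 + 1201216*(1/149680)) = 172992/(4757300/1668923 + 75076/9355) = 172992/(169800604648/15612774665) = 172992*(15612774665/169800604648) = 337610639355960/21225075581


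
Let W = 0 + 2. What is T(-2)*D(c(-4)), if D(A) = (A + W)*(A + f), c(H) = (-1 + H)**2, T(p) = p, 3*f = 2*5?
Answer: -1530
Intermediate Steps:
W = 2
f = 10/3 (f = (2*5)/3 = (1/3)*10 = 10/3 ≈ 3.3333)
D(A) = (2 + A)*(10/3 + A) (D(A) = (A + 2)*(A + 10/3) = (2 + A)*(10/3 + A))
T(-2)*D(c(-4)) = -2*(20/3 + ((-1 - 4)**2)**2 + 16*(-1 - 4)**2/3) = -2*(20/3 + ((-5)**2)**2 + (16/3)*(-5)**2) = -2*(20/3 + 25**2 + (16/3)*25) = -2*(20/3 + 625 + 400/3) = -2*765 = -1530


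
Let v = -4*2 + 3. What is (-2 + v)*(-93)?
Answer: 651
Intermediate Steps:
v = -5 (v = -8 + 3 = -5)
(-2 + v)*(-93) = (-2 - 5)*(-93) = -7*(-93) = 651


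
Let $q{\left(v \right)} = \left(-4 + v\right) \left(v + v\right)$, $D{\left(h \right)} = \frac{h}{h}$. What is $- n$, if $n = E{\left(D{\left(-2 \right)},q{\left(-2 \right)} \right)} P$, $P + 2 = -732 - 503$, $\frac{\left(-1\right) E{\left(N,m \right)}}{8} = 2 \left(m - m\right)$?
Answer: $0$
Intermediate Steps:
$D{\left(h \right)} = 1$
$q{\left(v \right)} = 2 v \left(-4 + v\right)$ ($q{\left(v \right)} = \left(-4 + v\right) 2 v = 2 v \left(-4 + v\right)$)
$E{\left(N,m \right)} = 0$ ($E{\left(N,m \right)} = - 8 \cdot 2 \left(m - m\right) = - 8 \cdot 2 \cdot 0 = \left(-8\right) 0 = 0$)
$P = -1237$ ($P = -2 - 1235 = -1237$)
$n = 0$ ($n = 0 \left(-1237\right) = 0$)
$- n = \left(-1\right) 0 = 0$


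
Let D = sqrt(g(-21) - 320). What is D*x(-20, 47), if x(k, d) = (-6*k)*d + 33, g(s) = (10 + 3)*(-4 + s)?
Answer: 5673*I*sqrt(645) ≈ 1.4408e+5*I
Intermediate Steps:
g(s) = -52 + 13*s (g(s) = 13*(-4 + s) = -52 + 13*s)
D = I*sqrt(645) (D = sqrt((-52 + 13*(-21)) - 320) = sqrt((-52 - 273) - 320) = sqrt(-325 - 320) = sqrt(-645) = I*sqrt(645) ≈ 25.397*I)
x(k, d) = 33 - 6*d*k (x(k, d) = -6*d*k + 33 = 33 - 6*d*k)
D*x(-20, 47) = (I*sqrt(645))*(33 - 6*47*(-20)) = (I*sqrt(645))*(33 + 5640) = (I*sqrt(645))*5673 = 5673*I*sqrt(645)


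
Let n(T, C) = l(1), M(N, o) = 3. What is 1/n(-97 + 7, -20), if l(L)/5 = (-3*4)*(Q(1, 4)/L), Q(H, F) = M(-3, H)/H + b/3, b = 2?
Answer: -1/220 ≈ -0.0045455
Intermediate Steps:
Q(H, F) = ⅔ + 3/H (Q(H, F) = 3/H + 2/3 = 3/H + 2*(⅓) = 3/H + ⅔ = ⅔ + 3/H)
l(L) = -220/L (l(L) = 5*((-3*4)*((⅔ + 3/1)/L)) = 5*(-12*(⅔ + 3*1)/L) = 5*(-12*(⅔ + 3)/L) = 5*(-44/L) = -220/L)
n(T, C) = -220 (n(T, C) = -220/1 = -220*1 = -220)
1/n(-97 + 7, -20) = 1/(-220) = -1/220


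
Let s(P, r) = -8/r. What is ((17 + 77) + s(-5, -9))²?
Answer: 729316/81 ≈ 9003.9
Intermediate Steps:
((17 + 77) + s(-5, -9))² = ((17 + 77) - 8/(-9))² = (94 - 8*(-⅑))² = (94 + 8/9)² = (854/9)² = 729316/81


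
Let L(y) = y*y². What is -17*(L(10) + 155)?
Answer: -19635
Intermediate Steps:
L(y) = y³
-17*(L(10) + 155) = -17*(10³ + 155) = -17*(1000 + 155) = -17*1155 = -19635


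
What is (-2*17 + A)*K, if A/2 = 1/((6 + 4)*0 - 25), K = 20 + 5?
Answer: -852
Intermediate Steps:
K = 25
A = -2/25 (A = 2/((6 + 4)*0 - 25) = 2/(10*0 - 25) = 2/(0 - 25) = 2/(-25) = 2*(-1/25) = -2/25 ≈ -0.080000)
(-2*17 + A)*K = (-2*17 - 2/25)*25 = (-34 - 2/25)*25 = -852/25*25 = -852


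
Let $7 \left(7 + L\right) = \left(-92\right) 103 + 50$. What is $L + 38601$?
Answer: $\frac{260732}{7} \approx 37247.0$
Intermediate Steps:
$L = - \frac{9475}{7}$ ($L = -7 + \frac{\left(-92\right) 103 + 50}{7} = -7 + \frac{-9476 + 50}{7} = -7 + \frac{1}{7} \left(-9426\right) = -7 - \frac{9426}{7} = - \frac{9475}{7} \approx -1353.6$)
$L + 38601 = - \frac{9475}{7} + 38601 = \frac{260732}{7}$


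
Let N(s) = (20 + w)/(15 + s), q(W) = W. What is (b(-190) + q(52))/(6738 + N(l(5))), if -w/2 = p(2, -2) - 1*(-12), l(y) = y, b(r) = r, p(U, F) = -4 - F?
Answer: -23/1123 ≈ -0.020481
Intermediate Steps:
w = -20 (w = -2*((-4 - 1*(-2)) - 1*(-12)) = -2*((-4 + 2) + 12) = -2*(-2 + 12) = -2*10 = -20)
N(s) = 0 (N(s) = (20 - 20)/(15 + s) = 0/(15 + s) = 0)
(b(-190) + q(52))/(6738 + N(l(5))) = (-190 + 52)/(6738 + 0) = -138/6738 = -138*1/6738 = -23/1123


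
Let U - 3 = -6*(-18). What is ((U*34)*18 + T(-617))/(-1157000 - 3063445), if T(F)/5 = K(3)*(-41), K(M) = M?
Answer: -22439/1406815 ≈ -0.015950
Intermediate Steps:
U = 111 (U = 3 - 6*(-18) = 3 + 108 = 111)
T(F) = -615 (T(F) = 5*(3*(-41)) = 5*(-123) = -615)
((U*34)*18 + T(-617))/(-1157000 - 3063445) = ((111*34)*18 - 615)/(-1157000 - 3063445) = (3774*18 - 615)/(-4220445) = (67932 - 615)*(-1/4220445) = 67317*(-1/4220445) = -22439/1406815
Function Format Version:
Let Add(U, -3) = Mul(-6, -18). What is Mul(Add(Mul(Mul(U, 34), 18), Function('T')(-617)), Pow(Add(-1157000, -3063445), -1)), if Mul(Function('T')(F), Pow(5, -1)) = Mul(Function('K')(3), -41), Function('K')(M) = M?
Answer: Rational(-22439, 1406815) ≈ -0.015950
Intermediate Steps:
U = 111 (U = Add(3, Mul(-6, -18)) = Add(3, 108) = 111)
Function('T')(F) = -615 (Function('T')(F) = Mul(5, Mul(3, -41)) = Mul(5, -123) = -615)
Mul(Add(Mul(Mul(U, 34), 18), Function('T')(-617)), Pow(Add(-1157000, -3063445), -1)) = Mul(Add(Mul(Mul(111, 34), 18), -615), Pow(Add(-1157000, -3063445), -1)) = Mul(Add(Mul(3774, 18), -615), Pow(-4220445, -1)) = Mul(Add(67932, -615), Rational(-1, 4220445)) = Mul(67317, Rational(-1, 4220445)) = Rational(-22439, 1406815)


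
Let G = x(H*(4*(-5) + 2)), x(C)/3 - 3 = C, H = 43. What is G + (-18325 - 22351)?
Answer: -42989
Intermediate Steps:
x(C) = 9 + 3*C
G = -2313 (G = 9 + 3*(43*(4*(-5) + 2)) = 9 + 3*(43*(-20 + 2)) = 9 + 3*(43*(-18)) = 9 + 3*(-774) = 9 - 2322 = -2313)
G + (-18325 - 22351) = -2313 + (-18325 - 22351) = -2313 - 40676 = -42989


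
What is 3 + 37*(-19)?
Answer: -700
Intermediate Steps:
3 + 37*(-19) = 3 - 703 = -700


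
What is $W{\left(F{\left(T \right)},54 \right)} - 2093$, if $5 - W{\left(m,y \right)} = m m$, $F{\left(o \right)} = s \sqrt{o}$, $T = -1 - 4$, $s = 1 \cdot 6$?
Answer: $-1908$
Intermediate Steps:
$s = 6$
$T = -5$
$F{\left(o \right)} = 6 \sqrt{o}$
$W{\left(m,y \right)} = 5 - m^{2}$ ($W{\left(m,y \right)} = 5 - m m = 5 - m^{2}$)
$W{\left(F{\left(T \right)},54 \right)} - 2093 = \left(5 - \left(6 \sqrt{-5}\right)^{2}\right) - 2093 = \left(5 - \left(6 i \sqrt{5}\right)^{2}\right) - 2093 = \left(5 - -180\right) - 2093 = \left(5 + 180\right) - 2093 = 185 - 2093 = -1908$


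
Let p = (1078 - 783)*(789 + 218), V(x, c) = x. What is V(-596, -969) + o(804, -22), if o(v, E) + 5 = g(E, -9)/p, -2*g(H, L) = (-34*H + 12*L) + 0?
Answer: -35707277/59413 ≈ -601.00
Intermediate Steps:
g(H, L) = -6*L + 17*H (g(H, L) = -((-34*H + 12*L) + 0)/2 = -(-34*H + 12*L)/2 = -6*L + 17*H)
p = 297065 (p = 295*1007 = 297065)
o(v, E) = -1485271/297065 + 17*E/297065 (o(v, E) = -5 + (-6*(-9) + 17*E)/297065 = -5 + (54 + 17*E)*(1/297065) = -5 + (54/297065 + 17*E/297065) = -1485271/297065 + 17*E/297065)
V(-596, -969) + o(804, -22) = -596 + (-1485271/297065 + (17/297065)*(-22)) = -596 + (-1485271/297065 - 374/297065) = -596 - 297129/59413 = -35707277/59413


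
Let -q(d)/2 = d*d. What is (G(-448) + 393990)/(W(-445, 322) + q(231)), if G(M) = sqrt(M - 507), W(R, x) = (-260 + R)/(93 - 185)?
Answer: -12082360/3272573 - 92*I*sqrt(955)/9817719 ≈ -3.692 - 0.00028959*I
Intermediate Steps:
W(R, x) = 65/23 - R/92 (W(R, x) = (-260 + R)/(-92) = (-260 + R)*(-1/92) = 65/23 - R/92)
G(M) = sqrt(-507 + M)
q(d) = -2*d**2 (q(d) = -2*d*d = -2*d**2)
(G(-448) + 393990)/(W(-445, 322) + q(231)) = (sqrt(-507 - 448) + 393990)/((65/23 - 1/92*(-445)) - 2*231**2) = (sqrt(-955) + 393990)/((65/23 + 445/92) - 2*53361) = (I*sqrt(955) + 393990)/(705/92 - 106722) = (393990 + I*sqrt(955))/(-9817719/92) = (393990 + I*sqrt(955))*(-92/9817719) = -12082360/3272573 - 92*I*sqrt(955)/9817719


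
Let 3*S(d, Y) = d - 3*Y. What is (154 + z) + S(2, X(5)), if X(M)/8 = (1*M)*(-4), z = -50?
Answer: 794/3 ≈ 264.67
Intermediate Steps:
X(M) = -32*M (X(M) = 8*((1*M)*(-4)) = 8*(M*(-4)) = 8*(-4*M) = -32*M)
S(d, Y) = -Y + d/3 (S(d, Y) = (d - 3*Y)/3 = -Y + d/3)
(154 + z) + S(2, X(5)) = (154 - 50) + (-(-32)*5 + (⅓)*2) = 104 + (-1*(-160) + ⅔) = 104 + (160 + ⅔) = 104 + 482/3 = 794/3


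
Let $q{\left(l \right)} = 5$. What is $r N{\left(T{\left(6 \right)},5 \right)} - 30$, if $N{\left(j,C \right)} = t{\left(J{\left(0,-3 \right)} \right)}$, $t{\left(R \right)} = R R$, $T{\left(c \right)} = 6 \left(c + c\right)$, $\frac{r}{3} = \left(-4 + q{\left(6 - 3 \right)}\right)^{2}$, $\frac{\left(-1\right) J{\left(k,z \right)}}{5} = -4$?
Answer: $1170$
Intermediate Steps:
$J{\left(k,z \right)} = 20$ ($J{\left(k,z \right)} = \left(-5\right) \left(-4\right) = 20$)
$r = 3$ ($r = 3 \left(-4 + 5\right)^{2} = 3 \cdot 1^{2} = 3 \cdot 1 = 3$)
$T{\left(c \right)} = 12 c$ ($T{\left(c \right)} = 6 \cdot 2 c = 12 c$)
$t{\left(R \right)} = R^{2}$
$N{\left(j,C \right)} = 400$ ($N{\left(j,C \right)} = 20^{2} = 400$)
$r N{\left(T{\left(6 \right)},5 \right)} - 30 = 3 \cdot 400 - 30 = 1200 - 30 = 1170$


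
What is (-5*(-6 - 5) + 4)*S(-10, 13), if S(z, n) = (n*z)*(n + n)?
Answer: -199420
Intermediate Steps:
S(z, n) = 2*z*n**2 (S(z, n) = (n*z)*(2*n) = 2*z*n**2)
(-5*(-6 - 5) + 4)*S(-10, 13) = (-5*(-6 - 5) + 4)*(2*(-10)*13**2) = (-5*(-11) + 4)*(2*(-10)*169) = (55 + 4)*(-3380) = 59*(-3380) = -199420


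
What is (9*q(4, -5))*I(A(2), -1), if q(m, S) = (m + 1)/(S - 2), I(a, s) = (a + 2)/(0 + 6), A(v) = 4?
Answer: -45/7 ≈ -6.4286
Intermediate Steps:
I(a, s) = 1/3 + a/6 (I(a, s) = (2 + a)/6 = (2 + a)*(1/6) = 1/3 + a/6)
q(m, S) = (1 + m)/(-2 + S)
(9*q(4, -5))*I(A(2), -1) = (9*((1 + 4)/(-2 - 5)))*(1/3 + (1/6)*4) = (9*(5/(-7)))*(1/3 + 2/3) = (9*(-1/7*5))*1 = (9*(-5/7))*1 = -45/7*1 = -45/7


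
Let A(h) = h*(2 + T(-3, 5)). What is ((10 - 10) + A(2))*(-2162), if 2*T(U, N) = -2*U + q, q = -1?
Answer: -19458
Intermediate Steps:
T(U, N) = -1/2 - U (T(U, N) = (-2*U - 1)/2 = (-1 - 2*U)/2 = -1/2 - U)
A(h) = 9*h/2 (A(h) = h*(2 + (-1/2 - 1*(-3))) = h*(2 + (-1/2 + 3)) = h*(2 + 5/2) = h*(9/2) = 9*h/2)
((10 - 10) + A(2))*(-2162) = ((10 - 10) + (9/2)*2)*(-2162) = (0 + 9)*(-2162) = 9*(-2162) = -19458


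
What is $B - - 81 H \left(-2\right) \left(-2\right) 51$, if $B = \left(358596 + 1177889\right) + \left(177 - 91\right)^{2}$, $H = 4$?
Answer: $1609977$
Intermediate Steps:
$B = 1543881$ ($B = 1536485 + \left(177 + \left(-207 + 116\right)\right)^{2} = 1536485 + \left(177 - 91\right)^{2} = 1536485 + 86^{2} = 1536485 + 7396 = 1543881$)
$B - - 81 H \left(-2\right) \left(-2\right) 51 = 1543881 - - 81 \cdot 4 \left(-2\right) \left(-2\right) 51 = 1543881 - - 81 \left(\left(-8\right) \left(-2\right)\right) 51 = 1543881 - \left(-81\right) 16 \cdot 51 = 1543881 - \left(-1296\right) 51 = 1543881 - -66096 = 1543881 + 66096 = 1609977$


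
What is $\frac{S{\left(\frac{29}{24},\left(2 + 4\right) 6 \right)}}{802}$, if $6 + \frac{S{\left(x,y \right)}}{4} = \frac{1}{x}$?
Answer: $- \frac{300}{11629} \approx -0.025798$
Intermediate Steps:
$S{\left(x,y \right)} = -24 + \frac{4}{x}$
$\frac{S{\left(\frac{29}{24},\left(2 + 4\right) 6 \right)}}{802} = \frac{-24 + \frac{4}{29 \cdot \frac{1}{24}}}{802} = \left(-24 + \frac{4}{29 \cdot \frac{1}{24}}\right) \frac{1}{802} = \left(-24 + \frac{4}{\frac{29}{24}}\right) \frac{1}{802} = \left(-24 + 4 \cdot \frac{24}{29}\right) \frac{1}{802} = \left(-24 + \frac{96}{29}\right) \frac{1}{802} = \left(- \frac{600}{29}\right) \frac{1}{802} = - \frac{300}{11629}$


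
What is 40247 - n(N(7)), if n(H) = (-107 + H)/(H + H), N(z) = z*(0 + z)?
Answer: 1972132/49 ≈ 40248.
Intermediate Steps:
N(z) = z**2 (N(z) = z*z = z**2)
n(H) = (-107 + H)/(2*H) (n(H) = (-107 + H)/((2*H)) = (-107 + H)*(1/(2*H)) = (-107 + H)/(2*H))
40247 - n(N(7)) = 40247 - (-107 + 7**2)/(2*(7**2)) = 40247 - (-107 + 49)/(2*49) = 40247 - (-58)/(2*49) = 40247 - 1*(-29/49) = 40247 + 29/49 = 1972132/49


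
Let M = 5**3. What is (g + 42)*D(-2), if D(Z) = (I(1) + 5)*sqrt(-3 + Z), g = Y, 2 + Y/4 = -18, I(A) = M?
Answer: -4940*I*sqrt(5) ≈ -11046.0*I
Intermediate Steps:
M = 125
I(A) = 125
Y = -80 (Y = -8 + 4*(-18) = -8 - 72 = -80)
g = -80
D(Z) = 130*sqrt(-3 + Z) (D(Z) = (125 + 5)*sqrt(-3 + Z) = 130*sqrt(-3 + Z))
(g + 42)*D(-2) = (-80 + 42)*(130*sqrt(-3 - 2)) = -4940*sqrt(-5) = -4940*I*sqrt(5)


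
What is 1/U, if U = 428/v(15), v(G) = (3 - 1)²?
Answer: 1/107 ≈ 0.0093458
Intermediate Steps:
v(G) = 4 (v(G) = 2² = 4)
U = 107 (U = 428/4 = 428*(¼) = 107)
1/U = 1/107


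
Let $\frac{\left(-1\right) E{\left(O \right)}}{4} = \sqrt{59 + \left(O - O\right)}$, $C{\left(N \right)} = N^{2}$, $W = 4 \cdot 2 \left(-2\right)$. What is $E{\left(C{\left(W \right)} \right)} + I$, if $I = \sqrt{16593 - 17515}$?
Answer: $- 4 \sqrt{59} + i \sqrt{922} \approx -30.725 + 30.364 i$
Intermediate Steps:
$W = -16$ ($W = 8 \left(-2\right) = -16$)
$E{\left(O \right)} = - 4 \sqrt{59}$ ($E{\left(O \right)} = - 4 \sqrt{59 + \left(O - O\right)} = - 4 \sqrt{59 + 0} = - 4 \sqrt{59}$)
$I = i \sqrt{922}$ ($I = \sqrt{-922} = i \sqrt{922} \approx 30.364 i$)
$E{\left(C{\left(W \right)} \right)} + I = - 4 \sqrt{59} + i \sqrt{922}$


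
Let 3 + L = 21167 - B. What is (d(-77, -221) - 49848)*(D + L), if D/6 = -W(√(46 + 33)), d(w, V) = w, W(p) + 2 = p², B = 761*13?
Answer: -539639325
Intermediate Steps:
B = 9893
W(p) = -2 + p²
L = 11271 (L = -3 + (21167 - 1*9893) = -3 + (21167 - 9893) = -3 + 11274 = 11271)
D = -462 (D = 6*(-(-2 + (√(46 + 33))²)) = 6*(-(-2 + (√79)²)) = 6*(-(-2 + 79)) = 6*(-1*77) = 6*(-77) = -462)
(d(-77, -221) - 49848)*(D + L) = (-77 - 49848)*(-462 + 11271) = -49925*10809 = -539639325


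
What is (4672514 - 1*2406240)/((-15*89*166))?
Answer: -1133137/110805 ≈ -10.226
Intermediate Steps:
(4672514 - 1*2406240)/((-15*89*166)) = (4672514 - 2406240)/((-1335*166)) = 2266274/(-221610) = 2266274*(-1/221610) = -1133137/110805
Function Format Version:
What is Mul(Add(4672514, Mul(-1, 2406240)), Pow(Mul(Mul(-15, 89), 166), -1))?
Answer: Rational(-1133137, 110805) ≈ -10.226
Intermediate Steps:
Mul(Add(4672514, Mul(-1, 2406240)), Pow(Mul(Mul(-15, 89), 166), -1)) = Mul(Add(4672514, -2406240), Pow(Mul(-1335, 166), -1)) = Mul(2266274, Pow(-221610, -1)) = Mul(2266274, Rational(-1, 221610)) = Rational(-1133137, 110805)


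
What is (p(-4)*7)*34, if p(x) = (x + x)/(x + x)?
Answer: 238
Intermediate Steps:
p(x) = 1 (p(x) = (2*x)/((2*x)) = (2*x)*(1/(2*x)) = 1)
(p(-4)*7)*34 = (1*7)*34 = 7*34 = 238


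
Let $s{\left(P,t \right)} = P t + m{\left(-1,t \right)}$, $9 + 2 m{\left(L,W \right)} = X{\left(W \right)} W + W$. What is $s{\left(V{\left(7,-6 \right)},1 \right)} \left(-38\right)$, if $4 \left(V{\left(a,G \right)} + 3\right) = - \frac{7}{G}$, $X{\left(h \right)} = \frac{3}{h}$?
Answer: $\frac{2375}{12} \approx 197.92$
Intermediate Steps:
$V{\left(a,G \right)} = -3 - \frac{7}{4 G}$ ($V{\left(a,G \right)} = -3 + \frac{\left(-7\right) \frac{1}{G}}{4} = -3 - \frac{7}{4 G}$)
$m{\left(L,W \right)} = -3 + \frac{W}{2}$ ($m{\left(L,W \right)} = - \frac{9}{2} + \frac{\frac{3}{W} W + W}{2} = - \frac{9}{2} + \frac{3 + W}{2} = - \frac{9}{2} + \left(\frac{3}{2} + \frac{W}{2}\right) = -3 + \frac{W}{2}$)
$s{\left(P,t \right)} = -3 + \frac{t}{2} + P t$ ($s{\left(P,t \right)} = P t + \left(-3 + \frac{t}{2}\right) = -3 + \frac{t}{2} + P t$)
$s{\left(V{\left(7,-6 \right)},1 \right)} \left(-38\right) = \left(-3 + \frac{1}{2} \cdot 1 + \left(-3 - \frac{7}{4 \left(-6\right)}\right) 1\right) \left(-38\right) = \left(-3 + \frac{1}{2} + \left(-3 - - \frac{7}{24}\right) 1\right) \left(-38\right) = \left(-3 + \frac{1}{2} + \left(-3 + \frac{7}{24}\right) 1\right) \left(-38\right) = \left(-3 + \frac{1}{2} - \frac{65}{24}\right) \left(-38\right) = \left(- \frac{125}{24}\right) \left(-38\right) = \frac{2375}{12}$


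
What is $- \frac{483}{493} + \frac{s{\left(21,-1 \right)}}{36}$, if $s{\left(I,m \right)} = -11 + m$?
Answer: $- \frac{1942}{1479} \approx -1.313$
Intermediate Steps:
$- \frac{483}{493} + \frac{s{\left(21,-1 \right)}}{36} = - \frac{483}{493} + \frac{-11 - 1}{36} = \left(-483\right) \frac{1}{493} - \frac{1}{3} = - \frac{483}{493} - \frac{1}{3} = - \frac{1942}{1479}$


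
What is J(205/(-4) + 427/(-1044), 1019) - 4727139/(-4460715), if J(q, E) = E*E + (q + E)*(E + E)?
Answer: 22902960562838/7609455 ≈ 3.0098e+6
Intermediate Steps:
J(q, E) = E² + 2*E*(E + q) (J(q, E) = E² + (E + q)*(2*E) = E² + 2*E*(E + q))
J(205/(-4) + 427/(-1044), 1019) - 4727139/(-4460715) = 1019*(2*(205/(-4) + 427/(-1044)) + 3*1019) - 4727139/(-4460715) = 1019*(2*(205*(-¼) + 427*(-1/1044)) + 3057) - 4727139*(-1/4460715) = 1019*(2*(-205/4 - 427/1044) + 3057) + 92689/87465 = 1019*(2*(-13483/261) + 3057) + 92689/87465 = 1019*(-26966/261 + 3057) + 92689/87465 = 1019*(770911/261) + 92689/87465 = 785558309/261 + 92689/87465 = 22902960562838/7609455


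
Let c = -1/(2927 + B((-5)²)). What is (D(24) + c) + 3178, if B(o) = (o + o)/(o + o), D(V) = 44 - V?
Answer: 9363743/2928 ≈ 3198.0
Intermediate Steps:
B(o) = 1 (B(o) = (2*o)/((2*o)) = (2*o)*(1/(2*o)) = 1)
c = -1/2928 (c = -1/(2927 + 1) = -1/2928 ≈ -0.00034153)
(D(24) + c) + 3178 = ((44 - 1*24) - 1/2928) + 3178 = ((44 - 24) - 1/2928) + 3178 = (20 - 1/2928) + 3178 = 58559/2928 + 3178 = 9363743/2928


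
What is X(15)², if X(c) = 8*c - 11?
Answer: 11881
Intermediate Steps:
X(c) = -11 + 8*c
X(15)² = (-11 + 8*15)² = (-11 + 120)² = 109² = 11881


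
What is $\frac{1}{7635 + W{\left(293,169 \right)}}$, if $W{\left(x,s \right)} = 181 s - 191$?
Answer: $\frac{1}{38033} \approx 2.6293 \cdot 10^{-5}$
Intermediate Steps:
$W{\left(x,s \right)} = -191 + 181 s$
$\frac{1}{7635 + W{\left(293,169 \right)}} = \frac{1}{7635 + \left(-191 + 181 \cdot 169\right)} = \frac{1}{7635 + \left(-191 + 30589\right)} = \frac{1}{7635 + 30398} = \frac{1}{38033}$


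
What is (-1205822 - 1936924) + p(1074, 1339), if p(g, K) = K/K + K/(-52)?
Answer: -12571083/4 ≈ -3.1428e+6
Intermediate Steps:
p(g, K) = 1 - K/52 (p(g, K) = 1 + K*(-1/52) = 1 - K/52)
(-1205822 - 1936924) + p(1074, 1339) = (-1205822 - 1936924) + (1 - 1/52*1339) = -3142746 + (1 - 103/4) = -3142746 - 99/4 = -12571083/4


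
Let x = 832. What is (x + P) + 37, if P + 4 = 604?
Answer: 1469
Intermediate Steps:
P = 600 (P = -4 + 604 = 600)
(x + P) + 37 = (832 + 600) + 37 = 1432 + 37 = 1469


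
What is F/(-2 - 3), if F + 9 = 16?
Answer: -7/5 ≈ -1.4000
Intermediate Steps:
F = 7 (F = -9 + 16 = 7)
F/(-2 - 3) = 7/(-2 - 3) = 7/(-5) = -1/5*7 = -7/5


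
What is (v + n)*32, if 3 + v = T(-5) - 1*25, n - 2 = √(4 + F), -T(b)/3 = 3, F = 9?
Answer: -1120 + 32*√13 ≈ -1004.6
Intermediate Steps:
T(b) = -9 (T(b) = -3*3 = -9)
n = 2 + √13 (n = 2 + √(4 + 9) = 2 + √13 ≈ 5.6056)
v = -37 (v = -3 + (-9 - 1*25) = -3 + (-9 - 25) = -3 - 34 = -37)
(v + n)*32 = (-37 + (2 + √13))*32 = (-35 + √13)*32 = -1120 + 32*√13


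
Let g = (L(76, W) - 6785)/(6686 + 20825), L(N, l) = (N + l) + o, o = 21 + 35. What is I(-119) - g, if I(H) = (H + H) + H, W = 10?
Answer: -9814784/27511 ≈ -356.76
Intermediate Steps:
o = 56
L(N, l) = 56 + N + l (L(N, l) = (N + l) + 56 = 56 + N + l)
I(H) = 3*H (I(H) = 2*H + H = 3*H)
g = -6643/27511 (g = ((56 + 76 + 10) - 6785)/(6686 + 20825) = (142 - 6785)/27511 = -6643*1/27511 = -6643/27511 ≈ -0.24147)
I(-119) - g = 3*(-119) - 1*(-6643/27511) = -357 + 6643/27511 = -9814784/27511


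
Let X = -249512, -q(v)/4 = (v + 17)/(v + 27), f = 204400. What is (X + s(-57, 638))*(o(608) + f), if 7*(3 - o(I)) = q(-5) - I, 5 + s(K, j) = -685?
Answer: -3939616390086/77 ≈ -5.1164e+10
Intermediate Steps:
s(K, j) = -690 (s(K, j) = -5 - 685 = -690)
q(v) = -4*(17 + v)/(27 + v) (q(v) = -4*(v + 17)/(v + 27) = -4*(17 + v)/(27 + v))
o(I) = 255/77 + I/7 (o(I) = 3 - (4*(-17 - 1*(-5))/(27 - 5) - I)/7 = 3 - (4*(-17 + 5)/22 - I)/7 = 3 - (4*(1/22)*(-12) - I)/7 = 3 - (-24/11 - I)/7 = 3 + (24/77 + I/7) = 255/77 + I/7)
(X + s(-57, 638))*(o(608) + f) = (-249512 - 690)*((255/77 + (1/7)*608) + 204400) = -250202*((255/77 + 608/7) + 204400) = -250202*(6943/77 + 204400) = -250202*15745743/77 = -3939616390086/77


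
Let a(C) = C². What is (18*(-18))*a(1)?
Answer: -324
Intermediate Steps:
(18*(-18))*a(1) = (18*(-18))*1² = -324*1 = -324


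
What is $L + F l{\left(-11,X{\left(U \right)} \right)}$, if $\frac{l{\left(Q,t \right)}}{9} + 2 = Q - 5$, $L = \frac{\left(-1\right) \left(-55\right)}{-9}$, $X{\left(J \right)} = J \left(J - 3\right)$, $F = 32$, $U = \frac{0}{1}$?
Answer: $- \frac{46711}{9} \approx -5190.1$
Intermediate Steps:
$U = 0$ ($U = 0 \cdot 1 = 0$)
$X{\left(J \right)} = J \left(-3 + J\right)$
$L = - \frac{55}{9}$ ($L = 55 \left(- \frac{1}{9}\right) = - \frac{55}{9} \approx -6.1111$)
$l{\left(Q,t \right)} = -63 + 9 Q$ ($l{\left(Q,t \right)} = -18 + 9 \left(Q - 5\right) = -18 + 9 \left(-5 + Q\right) = -18 + \left(-45 + 9 Q\right) = -63 + 9 Q$)
$L + F l{\left(-11,X{\left(U \right)} \right)} = - \frac{55}{9} + 32 \left(-63 + 9 \left(-11\right)\right) = - \frac{55}{9} + 32 \left(-63 - 99\right) = - \frac{55}{9} + 32 \left(-162\right) = - \frac{55}{9} - 5184 = - \frac{46711}{9}$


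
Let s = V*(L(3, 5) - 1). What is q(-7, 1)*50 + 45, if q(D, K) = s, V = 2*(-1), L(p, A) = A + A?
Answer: -855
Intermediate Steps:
L(p, A) = 2*A
V = -2
s = -18 (s = -2*(2*5 - 1) = -2*(10 - 1) = -2*9 = -18)
q(D, K) = -18
q(-7, 1)*50 + 45 = -18*50 + 45 = -900 + 45 = -855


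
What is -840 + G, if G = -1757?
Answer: -2597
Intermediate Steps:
-840 + G = -840 - 1757 = -2597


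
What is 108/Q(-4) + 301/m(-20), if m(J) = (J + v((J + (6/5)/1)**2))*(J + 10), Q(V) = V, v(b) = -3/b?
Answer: -22537507/883975 ≈ -25.496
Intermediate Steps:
m(J) = (10 + J)*(J - 3/(6/5 + J)**2) (m(J) = (J - 3/(J + (6/5)/1)**2)*(J + 10) = (J - 3/(J + (6*(1/5))*1)**2)*(10 + J) = (J - 3/(J + (6/5)*1)**2)*(10 + J) = (J - 3/(J + 6/5)**2)*(10 + J) = (J - 3/(6/5 + J)**2)*(10 + J) = (10 + J)*(J - 3/(6/5 + J)**2))
108/Q(-4) + 301/m(-20) = 108/(-4) + 301/(((-750 - 75*(-20) - 20*(6 + 5*(-20))**2*(10 - 20))/(6 + 5*(-20))**2)) = 108*(-1/4) + 301/(((-750 + 1500 - 20*(6 - 100)**2*(-10))/(6 - 100)**2)) = -27 + 301/(((-750 + 1500 - 20*(-94)**2*(-10))/(-94)**2)) = -27 + 301/(((-750 + 1500 - 20*8836*(-10))/8836)) = -27 + 301/(((-750 + 1500 + 1767200)/8836)) = -27 + 301/(((1/8836)*1767950)) = -27 + 301/(883975/4418) = -27 + 301*(4418/883975) = -27 + 1329818/883975 = -22537507/883975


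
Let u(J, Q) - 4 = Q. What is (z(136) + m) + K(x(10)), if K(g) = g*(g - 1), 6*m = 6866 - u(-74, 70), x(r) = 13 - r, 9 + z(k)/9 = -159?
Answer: -374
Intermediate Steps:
z(k) = -1512 (z(k) = -81 + 9*(-159) = -81 - 1431 = -1512)
u(J, Q) = 4 + Q
m = 1132 (m = (6866 - (4 + 70))/6 = (6866 - 1*74)/6 = (6866 - 74)/6 = (⅙)*6792 = 1132)
K(g) = g*(-1 + g)
(z(136) + m) + K(x(10)) = (-1512 + 1132) + (13 - 1*10)*(-1 + (13 - 1*10)) = -380 + (13 - 10)*(-1 + (13 - 10)) = -380 + 3*(-1 + 3) = -380 + 3*2 = -380 + 6 = -374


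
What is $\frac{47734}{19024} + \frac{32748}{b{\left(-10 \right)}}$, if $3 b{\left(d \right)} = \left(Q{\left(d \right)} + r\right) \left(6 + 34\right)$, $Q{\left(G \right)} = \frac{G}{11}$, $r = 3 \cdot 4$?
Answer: $\frac{22405037}{100040} \approx 223.96$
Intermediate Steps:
$r = 12$
$Q{\left(G \right)} = \frac{G}{11}$ ($Q{\left(G \right)} = G \frac{1}{11} = \frac{G}{11}$)
$b{\left(d \right)} = 160 + \frac{40 d}{33}$ ($b{\left(d \right)} = \frac{\left(\frac{d}{11} + 12\right) \left(6 + 34\right)}{3} = \frac{\left(12 + \frac{d}{11}\right) 40}{3} = \frac{480 + \frac{40 d}{11}}{3} = 160 + \frac{40 d}{33}$)
$\frac{47734}{19024} + \frac{32748}{b{\left(-10 \right)}} = \frac{47734}{19024} + \frac{32748}{160 + \frac{40}{33} \left(-10\right)} = 47734 \cdot \frac{1}{19024} + \frac{32748}{160 - \frac{400}{33}} = \frac{823}{328} + \frac{32748}{\frac{4880}{33}} = \frac{823}{328} + 32748 \cdot \frac{33}{4880} = \frac{823}{328} + \frac{270171}{1220} = \frac{22405037}{100040}$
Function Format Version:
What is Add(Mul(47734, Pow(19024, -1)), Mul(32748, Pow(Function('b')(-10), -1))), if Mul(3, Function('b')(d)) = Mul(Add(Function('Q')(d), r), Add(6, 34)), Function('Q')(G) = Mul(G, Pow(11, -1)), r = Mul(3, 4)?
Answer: Rational(22405037, 100040) ≈ 223.96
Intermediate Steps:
r = 12
Function('Q')(G) = Mul(Rational(1, 11), G) (Function('Q')(G) = Mul(G, Rational(1, 11)) = Mul(Rational(1, 11), G))
Function('b')(d) = Add(160, Mul(Rational(40, 33), d)) (Function('b')(d) = Mul(Rational(1, 3), Mul(Add(Mul(Rational(1, 11), d), 12), Add(6, 34))) = Mul(Rational(1, 3), Mul(Add(12, Mul(Rational(1, 11), d)), 40)) = Mul(Rational(1, 3), Add(480, Mul(Rational(40, 11), d))) = Add(160, Mul(Rational(40, 33), d)))
Add(Mul(47734, Pow(19024, -1)), Mul(32748, Pow(Function('b')(-10), -1))) = Add(Mul(47734, Pow(19024, -1)), Mul(32748, Pow(Add(160, Mul(Rational(40, 33), -10)), -1))) = Add(Mul(47734, Rational(1, 19024)), Mul(32748, Pow(Add(160, Rational(-400, 33)), -1))) = Add(Rational(823, 328), Mul(32748, Pow(Rational(4880, 33), -1))) = Add(Rational(823, 328), Mul(32748, Rational(33, 4880))) = Add(Rational(823, 328), Rational(270171, 1220)) = Rational(22405037, 100040)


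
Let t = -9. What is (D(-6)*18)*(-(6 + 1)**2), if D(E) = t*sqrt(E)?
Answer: 7938*I*sqrt(6) ≈ 19444.0*I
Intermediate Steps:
D(E) = -9*sqrt(E)
(D(-6)*18)*(-(6 + 1)**2) = (-9*I*sqrt(6)*18)*(-(6 + 1)**2) = (-9*I*sqrt(6)*18)*(-1*7**2) = (-9*I*sqrt(6)*18)*(-1*49) = -162*I*sqrt(6)*(-49) = 7938*I*sqrt(6)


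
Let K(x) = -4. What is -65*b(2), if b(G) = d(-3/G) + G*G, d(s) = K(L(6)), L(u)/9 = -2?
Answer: 0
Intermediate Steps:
L(u) = -18 (L(u) = 9*(-2) = -18)
d(s) = -4
b(G) = -4 + G² (b(G) = -4 + G*G = -4 + G²)
-65*b(2) = -65*(-4 + 2²) = -65*(-4 + 4) = -65*0 = 0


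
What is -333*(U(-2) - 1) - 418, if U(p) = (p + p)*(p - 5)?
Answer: -9409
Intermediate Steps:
U(p) = 2*p*(-5 + p) (U(p) = (2*p)*(-5 + p) = 2*p*(-5 + p))
-333*(U(-2) - 1) - 418 = -333*(2*(-2)*(-5 - 2) - 1) - 418 = -333*(2*(-2)*(-7) - 1) - 418 = -333*(28 - 1) - 418 = -333*27 - 418 = -8991 - 418 = -9409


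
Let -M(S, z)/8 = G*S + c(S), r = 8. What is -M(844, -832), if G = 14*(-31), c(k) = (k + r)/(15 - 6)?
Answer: -8788832/3 ≈ -2.9296e+6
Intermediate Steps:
c(k) = 8/9 + k/9 (c(k) = (k + 8)/(15 - 6) = (8 + k)/9 = (8 + k)*(⅑) = 8/9 + k/9)
G = -434
M(S, z) = -64/9 + 31240*S/9 (M(S, z) = -8*(-434*S + (8/9 + S/9)) = -8*(8/9 - 3905*S/9) = -64/9 + 31240*S/9)
-M(844, -832) = -(-64/9 + (31240/9)*844) = -(-64/9 + 26366560/9) = -1*8788832/3 = -8788832/3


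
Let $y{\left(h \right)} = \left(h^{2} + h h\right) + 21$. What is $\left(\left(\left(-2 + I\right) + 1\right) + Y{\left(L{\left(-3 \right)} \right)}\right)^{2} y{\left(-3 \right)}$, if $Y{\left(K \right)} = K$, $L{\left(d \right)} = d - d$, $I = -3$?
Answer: $624$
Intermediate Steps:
$y{\left(h \right)} = 21 + 2 h^{2}$ ($y{\left(h \right)} = \left(h^{2} + h^{2}\right) + 21 = 2 h^{2} + 21 = 21 + 2 h^{2}$)
$L{\left(d \right)} = 0$
$\left(\left(\left(-2 + I\right) + 1\right) + Y{\left(L{\left(-3 \right)} \right)}\right)^{2} y{\left(-3 \right)} = \left(\left(\left(-2 - 3\right) + 1\right) + 0\right)^{2} \left(21 + 2 \left(-3\right)^{2}\right) = \left(\left(-5 + 1\right) + 0\right)^{2} \left(21 + 2 \cdot 9\right) = \left(-4 + 0\right)^{2} \left(21 + 18\right) = \left(-4\right)^{2} \cdot 39 = 16 \cdot 39 = 624$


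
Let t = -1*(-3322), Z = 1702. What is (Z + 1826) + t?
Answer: 6850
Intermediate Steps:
t = 3322
(Z + 1826) + t = (1702 + 1826) + 3322 = 3528 + 3322 = 6850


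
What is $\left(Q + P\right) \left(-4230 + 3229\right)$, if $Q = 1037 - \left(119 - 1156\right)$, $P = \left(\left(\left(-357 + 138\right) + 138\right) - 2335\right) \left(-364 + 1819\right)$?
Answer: $3516719206$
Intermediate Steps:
$P = -3515280$ ($P = \left(\left(-219 + 138\right) - 2335\right) 1455 = \left(-81 - 2335\right) 1455 = \left(-2416\right) 1455 = -3515280$)
$Q = 2074$ ($Q = 1037 - -1037 = 1037 + 1037 = 2074$)
$\left(Q + P\right) \left(-4230 + 3229\right) = \left(2074 - 3515280\right) \left(-4230 + 3229\right) = \left(-3513206\right) \left(-1001\right) = 3516719206$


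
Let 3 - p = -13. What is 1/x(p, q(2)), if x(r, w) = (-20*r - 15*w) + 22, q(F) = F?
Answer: -1/328 ≈ -0.0030488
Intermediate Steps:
p = 16 (p = 3 - 1*(-13) = 3 + 13 = 16)
x(r, w) = 22 - 20*r - 15*w
1/x(p, q(2)) = 1/(22 - 20*16 - 15*2) = 1/(22 - 320 - 30) = 1/(-328) = -1/328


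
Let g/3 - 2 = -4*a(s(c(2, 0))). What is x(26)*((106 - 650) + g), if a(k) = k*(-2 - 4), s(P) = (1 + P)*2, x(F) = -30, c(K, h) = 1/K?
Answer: 9660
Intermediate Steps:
c(K, h) = 1/K
s(P) = 2 + 2*P
a(k) = -6*k (a(k) = k*(-6) = -6*k)
g = 222 (g = 6 + 3*(-(-24)*(2 + 2/2)) = 6 + 3*(-(-24)*(2 + 2*(1/2))) = 6 + 3*(-(-24)*(2 + 1)) = 6 + 3*(-(-24)*3) = 6 + 3*(-4*(-18)) = 6 + 3*72 = 6 + 216 = 222)
x(26)*((106 - 650) + g) = -30*((106 - 650) + 222) = -30*(-544 + 222) = -30*(-322) = 9660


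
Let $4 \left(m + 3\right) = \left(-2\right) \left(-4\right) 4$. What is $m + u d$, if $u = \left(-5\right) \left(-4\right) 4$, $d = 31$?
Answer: $2485$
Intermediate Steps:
$m = 5$ ($m = -3 + \frac{\left(-2\right) \left(-4\right) 4}{4} = -3 + \frac{8 \cdot 4}{4} = -3 + \frac{1}{4} \cdot 32 = -3 + 8 = 5$)
$u = 80$ ($u = 20 \cdot 4 = 80$)
$m + u d = 5 + 80 \cdot 31 = 5 + 2480 = 2485$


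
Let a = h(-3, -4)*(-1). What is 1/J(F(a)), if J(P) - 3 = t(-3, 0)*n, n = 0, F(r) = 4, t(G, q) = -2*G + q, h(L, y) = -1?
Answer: ⅓ ≈ 0.33333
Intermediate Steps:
a = 1 (a = -1*(-1) = 1)
t(G, q) = q - 2*G
J(P) = 3 (J(P) = 3 + (0 - 2*(-3))*0 = 3 + (0 + 6)*0 = 3 + 6*0 = 3 + 0 = 3)
1/J(F(a)) = 1/3 = ⅓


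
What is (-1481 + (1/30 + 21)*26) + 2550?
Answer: 24238/15 ≈ 1615.9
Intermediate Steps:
(-1481 + (1/30 + 21)*26) + 2550 = (-1481 + (631/30)*26) + 2550 = (-1481 + 8203/15) + 2550 = -14012/15 + 2550 = 24238/15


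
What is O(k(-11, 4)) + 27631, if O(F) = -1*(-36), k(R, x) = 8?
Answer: 27667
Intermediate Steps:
O(F) = 36
O(k(-11, 4)) + 27631 = 36 + 27631 = 27667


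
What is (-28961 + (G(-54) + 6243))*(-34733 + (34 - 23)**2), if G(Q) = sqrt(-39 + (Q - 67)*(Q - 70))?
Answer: 786315416 - 34612*sqrt(14965) ≈ 7.8208e+8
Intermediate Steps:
G(Q) = sqrt(-39 + (-70 + Q)*(-67 + Q)) (G(Q) = sqrt(-39 + (-67 + Q)*(-70 + Q)) = sqrt(-39 + (-70 + Q)*(-67 + Q)))
(-28961 + (G(-54) + 6243))*(-34733 + (34 - 23)**2) = (-28961 + (sqrt(4651 + (-54)**2 - 137*(-54)) + 6243))*(-34733 + (34 - 23)**2) = (-28961 + (sqrt(4651 + 2916 + 7398) + 6243))*(-34733 + 11**2) = (-28961 + (sqrt(14965) + 6243))*(-34733 + 121) = (-28961 + (6243 + sqrt(14965)))*(-34612) = (-22718 + sqrt(14965))*(-34612) = 786315416 - 34612*sqrt(14965)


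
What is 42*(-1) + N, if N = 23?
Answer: -19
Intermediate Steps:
42*(-1) + N = 42*(-1) + 23 = -42 + 23 = -19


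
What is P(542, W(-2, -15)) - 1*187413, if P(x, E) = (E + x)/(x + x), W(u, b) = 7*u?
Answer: -50788791/271 ≈ -1.8741e+5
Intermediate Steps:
P(x, E) = (E + x)/(2*x) (P(x, E) = (E + x)/((2*x)) = (E + x)*(1/(2*x)) = (E + x)/(2*x))
P(542, W(-2, -15)) - 1*187413 = (½)*(7*(-2) + 542)/542 - 1*187413 = (½)*(1/542)*(-14 + 542) - 187413 = (½)*(1/542)*528 - 187413 = 132/271 - 187413 = -50788791/271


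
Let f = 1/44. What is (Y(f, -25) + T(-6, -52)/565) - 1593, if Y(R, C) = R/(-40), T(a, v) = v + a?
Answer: -316836369/198880 ≈ -1593.1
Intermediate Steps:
T(a, v) = a + v
f = 1/44 ≈ 0.022727
Y(R, C) = -R/40 (Y(R, C) = R*(-1/40) = -R/40)
(Y(f, -25) + T(-6, -52)/565) - 1593 = (-1/40*1/44 + (-6 - 52)/565) - 1593 = (-1/1760 - 58*1/565) - 1593 = (-1/1760 - 58/565) - 1593 = -20529/198880 - 1593 = -316836369/198880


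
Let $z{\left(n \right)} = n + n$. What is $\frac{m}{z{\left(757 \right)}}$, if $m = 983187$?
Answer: $\frac{983187}{1514} \approx 649.4$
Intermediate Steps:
$z{\left(n \right)} = 2 n$
$\frac{m}{z{\left(757 \right)}} = \frac{983187}{2 \cdot 757} = \frac{983187}{1514}$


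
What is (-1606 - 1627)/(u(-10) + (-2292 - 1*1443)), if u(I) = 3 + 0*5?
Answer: 3233/3732 ≈ 0.86629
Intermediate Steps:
u(I) = 3 (u(I) = 3 + 0 = 3)
(-1606 - 1627)/(u(-10) + (-2292 - 1*1443)) = (-1606 - 1627)/(3 + (-2292 - 1*1443)) = -3233/(3 + (-2292 - 1443)) = -3233/(3 - 3735) = -3233/(-3732) = -3233*(-1/3732) = 3233/3732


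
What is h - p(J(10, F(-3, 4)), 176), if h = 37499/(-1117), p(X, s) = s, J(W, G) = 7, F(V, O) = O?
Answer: -234091/1117 ≈ -209.57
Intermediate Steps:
h = -37499/1117 (h = 37499*(-1/1117) = -37499/1117 ≈ -33.571)
h - p(J(10, F(-3, 4)), 176) = -37499/1117 - 1*176 = -37499/1117 - 176 = -234091/1117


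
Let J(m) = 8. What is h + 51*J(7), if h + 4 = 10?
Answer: 414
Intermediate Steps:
h = 6 (h = -4 + 10 = 6)
h + 51*J(7) = 6 + 51*8 = 6 + 408 = 414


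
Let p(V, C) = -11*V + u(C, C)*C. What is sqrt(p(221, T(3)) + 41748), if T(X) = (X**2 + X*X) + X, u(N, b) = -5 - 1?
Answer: sqrt(39191) ≈ 197.97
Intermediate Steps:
u(N, b) = -6
T(X) = X + 2*X**2 (T(X) = (X**2 + X**2) + X = 2*X**2 + X = X + 2*X**2)
p(V, C) = -11*V - 6*C
sqrt(p(221, T(3)) + 41748) = sqrt((-11*221 - 18*(1 + 2*3)) + 41748) = sqrt((-2431 - 18*(1 + 6)) + 41748) = sqrt((-2431 - 18*7) + 41748) = sqrt((-2431 - 6*21) + 41748) = sqrt((-2431 - 126) + 41748) = sqrt(-2557 + 41748) = sqrt(39191)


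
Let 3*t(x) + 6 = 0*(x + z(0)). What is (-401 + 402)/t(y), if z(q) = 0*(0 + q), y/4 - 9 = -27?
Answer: -½ ≈ -0.50000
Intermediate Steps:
y = -72 (y = 36 + 4*(-27) = 36 - 108 = -72)
z(q) = 0 (z(q) = 0*q = 0)
t(x) = -2 (t(x) = -2 + (0*(x + 0))/3 = -2 + (0*x)/3 = -2 + (⅓)*0 = -2 + 0 = -2)
(-401 + 402)/t(y) = (-401 + 402)/(-2) = 1*(-½) = -½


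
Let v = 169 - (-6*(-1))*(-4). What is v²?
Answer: 37249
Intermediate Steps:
v = 193 (v = 169 - 6*(-4) = 169 - 1*(-24) = 169 + 24 = 193)
v² = 193² = 37249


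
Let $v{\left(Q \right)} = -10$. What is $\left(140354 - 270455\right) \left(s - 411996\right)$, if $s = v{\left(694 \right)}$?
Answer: $53602392606$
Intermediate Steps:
$s = -10$
$\left(140354 - 270455\right) \left(s - 411996\right) = \left(140354 - 270455\right) \left(-10 - 411996\right) = \left(-130101\right) \left(-412006\right) = 53602392606$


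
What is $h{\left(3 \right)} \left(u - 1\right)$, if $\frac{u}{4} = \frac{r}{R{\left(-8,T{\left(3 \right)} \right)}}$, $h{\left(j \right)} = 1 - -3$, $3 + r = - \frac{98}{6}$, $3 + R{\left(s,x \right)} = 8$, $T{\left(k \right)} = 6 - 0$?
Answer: $- \frac{988}{15} \approx -65.867$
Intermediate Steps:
$T{\left(k \right)} = 6$ ($T{\left(k \right)} = 6 + 0 = 6$)
$R{\left(s,x \right)} = 5$ ($R{\left(s,x \right)} = -3 + 8 = 5$)
$r = - \frac{58}{3}$ ($r = -3 - \frac{98}{6} = -3 - \frac{49}{3} = - \frac{58}{3} \approx -19.333$)
$h{\left(j \right)} = 4$ ($h{\left(j \right)} = 1 + 3 = 4$)
$u = - \frac{232}{15}$ ($u = 4 \left(- \frac{58}{3 \cdot 5}\right) = 4 \left(\left(- \frac{58}{3}\right) \frac{1}{5}\right) = 4 \left(- \frac{58}{15}\right) = - \frac{232}{15} \approx -15.467$)
$h{\left(3 \right)} \left(u - 1\right) = 4 \left(- \frac{232}{15} - 1\right) = 4 \left(- \frac{247}{15}\right) = - \frac{988}{15}$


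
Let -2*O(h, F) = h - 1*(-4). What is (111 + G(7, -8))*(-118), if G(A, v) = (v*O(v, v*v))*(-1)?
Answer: -14986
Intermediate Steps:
O(h, F) = -2 - h/2 (O(h, F) = -(h - 1*(-4))/2 = -(h + 4)/2 = -(4 + h)/2 = -2 - h/2)
G(A, v) = -v*(-2 - v/2) (G(A, v) = (v*(-2 - v/2))*(-1) = -v*(-2 - v/2))
(111 + G(7, -8))*(-118) = (111 + (½)*(-8)*(4 - 8))*(-118) = (111 + (½)*(-8)*(-4))*(-118) = (111 + 16)*(-118) = 127*(-118) = -14986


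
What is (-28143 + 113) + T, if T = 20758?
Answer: -7272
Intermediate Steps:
(-28143 + 113) + T = (-28143 + 113) + 20758 = -28030 + 20758 = -7272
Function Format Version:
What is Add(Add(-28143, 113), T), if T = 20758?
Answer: -7272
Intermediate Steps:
Add(Add(-28143, 113), T) = Add(Add(-28143, 113), 20758) = Add(-28030, 20758) = -7272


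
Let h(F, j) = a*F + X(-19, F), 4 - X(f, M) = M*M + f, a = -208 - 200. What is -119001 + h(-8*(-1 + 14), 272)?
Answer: -87362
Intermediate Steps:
a = -408
X(f, M) = 4 - f - M² (X(f, M) = 4 - (M*M + f) = 4 - (M² + f) = 4 - (f + M²) = 4 + (-f - M²) = 4 - f - M²)
h(F, j) = 23 - F² - 408*F (h(F, j) = -408*F + (4 - 1*(-19) - F²) = -408*F + (4 + 19 - F²) = -408*F + (23 - F²) = 23 - F² - 408*F)
-119001 + h(-8*(-1 + 14), 272) = -119001 + (23 - (-8*(-1 + 14))² - (-3264)*(-1 + 14)) = -119001 + (23 - (-8*13)² - (-3264)*13) = -119001 + (23 - 1*(-104)² - 408*(-104)) = -119001 + (23 - 1*10816 + 42432) = -119001 + (23 - 10816 + 42432) = -119001 + 31639 = -87362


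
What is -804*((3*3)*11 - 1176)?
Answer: 865908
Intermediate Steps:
-804*((3*3)*11 - 1176) = -804*(9*11 - 1176) = -804*(99 - 1176) = -804*(-1077) = 865908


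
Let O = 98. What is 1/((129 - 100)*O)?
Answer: 1/2842 ≈ 0.00035186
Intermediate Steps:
1/((129 - 100)*O) = 1/((129 - 100)*98) = 1/(29*98) = 1/2842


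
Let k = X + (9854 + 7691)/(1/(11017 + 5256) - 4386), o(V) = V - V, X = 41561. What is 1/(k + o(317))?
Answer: 71373377/2966063411712 ≈ 2.4063e-5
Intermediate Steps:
o(V) = 0
k = 2966063411712/71373377 (k = 41561 + (9854 + 7691)/(1/(11017 + 5256) - 4386) = 41561 + 17545/(1/16273 - 4386) = 41561 + 17545/(-71373377/16273) = 41561 + 17545*(-16273/71373377) = 41561 - 285509785/71373377 = 2966063411712/71373377 ≈ 41557.)
1/(k + o(317)) = 1/(2966063411712/71373377 + 0) = 1/(2966063411712/71373377) = 71373377/2966063411712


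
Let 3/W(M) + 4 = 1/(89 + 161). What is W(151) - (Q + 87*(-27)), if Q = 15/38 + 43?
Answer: 29165629/12654 ≈ 2304.9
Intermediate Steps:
Q = 1649/38 (Q = 15*(1/38) + 43 = 15/38 + 43 = 1649/38 ≈ 43.395)
W(M) = -250/333 (W(M) = 3/(-4 + 1/(89 + 161)) = 3/(-4 + 1/250) = 3/(-999/250) = 3*(-250/999) = -250/333)
W(151) - (Q + 87*(-27)) = -250/333 - (1649/38 + 87*(-27)) = -250/333 - (1649/38 - 2349) = -250/333 - 1*(-87613/38) = -250/333 + 87613/38 = 29165629/12654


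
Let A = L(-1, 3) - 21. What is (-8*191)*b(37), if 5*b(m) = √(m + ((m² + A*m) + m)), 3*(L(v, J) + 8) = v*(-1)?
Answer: -1528*√3441/15 ≈ -5975.5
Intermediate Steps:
L(v, J) = -8 - v/3 (L(v, J) = -8 + (v*(-1))/3 = -8 + (-v)/3 = -8 - v/3)
A = -86/3 (A = (-8 - ⅓*(-1)) - 21 = (-8 + ⅓) - 21 = -23/3 - 21 = -86/3 ≈ -28.667)
b(m) = √(m² - 80*m/3)/5 (b(m) = √(m + ((m² - 86*m/3) + m))/5 = √(m + (m² - 83*m/3))/5 = √(m² - 80*m/3)/5)
(-8*191)*b(37) = (-8*191)*(√3*√(37*(-80 + 3*37))/15) = -1528*√3*√(37*(-80 + 111))/15 = -1528*√3*√(37*31)/15 = -1528*√3*√1147/15 = -1528*√3441/15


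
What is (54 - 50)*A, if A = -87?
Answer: -348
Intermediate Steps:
(54 - 50)*A = (54 - 50)*(-87) = 4*(-87) = -348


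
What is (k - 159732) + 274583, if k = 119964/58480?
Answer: 1679151611/14620 ≈ 1.1485e+5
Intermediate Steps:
k = 29991/14620 (k = 119964*(1/58480) = 29991/14620 ≈ 2.0514)
(k - 159732) + 274583 = (29991/14620 - 159732) + 274583 = -2335251849/14620 + 274583 = 1679151611/14620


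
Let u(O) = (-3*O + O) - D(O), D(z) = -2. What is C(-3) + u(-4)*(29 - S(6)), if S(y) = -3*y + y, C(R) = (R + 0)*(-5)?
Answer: 425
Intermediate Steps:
C(R) = -5*R (C(R) = R*(-5) = -5*R)
S(y) = -2*y
u(O) = 2 - 2*O (u(O) = (-3*O + O) - 1*(-2) = -2*O + 2 = 2 - 2*O)
C(-3) + u(-4)*(29 - S(6)) = -5*(-3) + (2 - 2*(-4))*(29 - (-2)*6) = 15 + (2 + 8)*(29 - 1*(-12)) = 15 + 10*(29 + 12) = 15 + 10*41 = 15 + 410 = 425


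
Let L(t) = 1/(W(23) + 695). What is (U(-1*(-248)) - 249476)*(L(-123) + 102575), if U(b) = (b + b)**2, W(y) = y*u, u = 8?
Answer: -311965453960/879 ≈ -3.5491e+8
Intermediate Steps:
W(y) = 8*y (W(y) = y*8 = 8*y)
L(t) = 1/879 (L(t) = 1/(8*23 + 695) = 1/(184 + 695) = 1/879)
U(b) = 4*b**2 (U(b) = (2*b)**2 = 4*b**2)
(U(-1*(-248)) - 249476)*(L(-123) + 102575) = (4*(-1*(-248))**2 - 249476)*(1/879 + 102575) = (4*248**2 - 249476)*(90163426/879) = (4*61504 - 249476)*(90163426/879) = (246016 - 249476)*(90163426/879) = -3460*90163426/879 = -311965453960/879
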